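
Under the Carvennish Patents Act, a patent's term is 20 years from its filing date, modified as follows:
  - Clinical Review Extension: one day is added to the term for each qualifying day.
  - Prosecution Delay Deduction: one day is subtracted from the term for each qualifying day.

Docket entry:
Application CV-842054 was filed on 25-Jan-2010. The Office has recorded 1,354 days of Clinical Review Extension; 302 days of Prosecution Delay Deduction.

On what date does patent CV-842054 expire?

Base term: filing date + 20 years → 25 January 2030.
Clinical Review Extension: +1354 days → 10 October 2033.
Prosecution Delay Deduction: −302 days → 12 December 2032.

2032-12-12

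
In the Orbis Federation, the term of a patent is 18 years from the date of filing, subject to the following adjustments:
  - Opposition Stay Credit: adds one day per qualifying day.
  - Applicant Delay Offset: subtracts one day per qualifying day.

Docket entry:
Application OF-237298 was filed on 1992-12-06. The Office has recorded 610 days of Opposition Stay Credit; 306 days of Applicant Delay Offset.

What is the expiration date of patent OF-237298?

October 6, 2011

Base term: filing date + 18 years → 6 December 2010.
Opposition Stay Credit: +610 days → 7 August 2012.
Applicant Delay Offset: −306 days → 6 October 2011.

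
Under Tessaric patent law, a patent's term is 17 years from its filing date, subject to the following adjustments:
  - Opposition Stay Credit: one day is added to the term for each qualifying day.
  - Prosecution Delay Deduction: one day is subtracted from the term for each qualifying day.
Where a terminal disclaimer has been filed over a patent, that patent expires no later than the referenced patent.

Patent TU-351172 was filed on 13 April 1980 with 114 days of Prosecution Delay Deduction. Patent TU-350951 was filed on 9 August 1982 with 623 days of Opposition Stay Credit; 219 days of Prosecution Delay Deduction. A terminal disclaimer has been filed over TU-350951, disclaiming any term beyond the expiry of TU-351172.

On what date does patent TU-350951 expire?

December 20, 1996

Natural term of TU-350951:
  Base: filing + 17 years → 9 August 1999.
  Opposition Stay Credit: +623 days → 23 April 2001.
  Prosecution Delay Deduction: −219 days → 16 September 2000.
Expiry of referenced patent TU-351172:
  Base: filing + 17 years → 13 April 1997.
  Prosecution Delay Deduction: −114 days → 20 December 1996.
Terminal disclaimer: TU-350951 expires on the earlier of 16 September 2000 and 20 December 1996.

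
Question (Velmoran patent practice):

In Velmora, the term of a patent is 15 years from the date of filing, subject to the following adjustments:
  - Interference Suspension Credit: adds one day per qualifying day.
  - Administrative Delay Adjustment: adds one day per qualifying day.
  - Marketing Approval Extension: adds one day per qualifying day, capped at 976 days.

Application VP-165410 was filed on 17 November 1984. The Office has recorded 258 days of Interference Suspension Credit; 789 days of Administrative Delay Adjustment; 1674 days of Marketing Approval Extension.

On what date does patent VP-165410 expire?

2005-06-01

Base term: filing date + 15 years → 17 November 1999.
Interference Suspension Credit: +258 days → 1 August 2000.
Administrative Delay Adjustment: +789 days → 29 September 2002.
Marketing Approval Extension: 1674 days claimed exceeds the 976-day cap, so +976 days → 1 June 2005.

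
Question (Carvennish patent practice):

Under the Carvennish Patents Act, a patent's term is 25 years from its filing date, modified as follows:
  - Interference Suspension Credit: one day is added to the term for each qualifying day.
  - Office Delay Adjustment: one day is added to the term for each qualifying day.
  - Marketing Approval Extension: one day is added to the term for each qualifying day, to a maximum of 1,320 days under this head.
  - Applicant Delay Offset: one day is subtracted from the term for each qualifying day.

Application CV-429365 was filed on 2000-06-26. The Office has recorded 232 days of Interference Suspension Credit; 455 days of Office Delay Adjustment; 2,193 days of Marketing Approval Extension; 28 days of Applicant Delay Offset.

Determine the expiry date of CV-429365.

2030-11-26

Base term: filing date + 25 years → 26 June 2025.
Interference Suspension Credit: +232 days → 13 February 2026.
Office Delay Adjustment: +455 days → 14 May 2027.
Marketing Approval Extension: 2193 days claimed exceeds the 1320-day cap, so +1320 days → 24 December 2030.
Applicant Delay Offset: −28 days → 26 November 2030.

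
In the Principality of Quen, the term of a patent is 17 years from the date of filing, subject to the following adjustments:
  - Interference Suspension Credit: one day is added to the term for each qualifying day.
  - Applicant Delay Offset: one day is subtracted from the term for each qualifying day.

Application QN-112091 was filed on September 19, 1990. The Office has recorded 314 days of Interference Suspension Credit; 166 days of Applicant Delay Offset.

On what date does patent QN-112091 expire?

Base term: filing date + 17 years → 19 September 2007.
Interference Suspension Credit: +314 days → 29 July 2008.
Applicant Delay Offset: −166 days → 14 February 2008.

2008-02-14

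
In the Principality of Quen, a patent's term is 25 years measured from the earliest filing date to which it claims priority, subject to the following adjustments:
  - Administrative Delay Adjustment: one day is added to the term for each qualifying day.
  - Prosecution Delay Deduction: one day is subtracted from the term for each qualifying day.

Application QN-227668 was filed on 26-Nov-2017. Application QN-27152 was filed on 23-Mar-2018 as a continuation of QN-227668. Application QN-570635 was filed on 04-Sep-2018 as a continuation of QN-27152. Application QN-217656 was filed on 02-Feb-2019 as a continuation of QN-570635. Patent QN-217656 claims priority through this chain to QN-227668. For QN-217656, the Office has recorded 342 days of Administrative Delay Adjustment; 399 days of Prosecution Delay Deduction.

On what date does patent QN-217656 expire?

Earliest priority filing: 26 November 2017.
Base term: 26 November 2017 + 25 years → 26 November 2042.
Administrative Delay Adjustment: +342 days → 3 November 2043.
Prosecution Delay Deduction: −399 days → 30 September 2042.

2042-09-30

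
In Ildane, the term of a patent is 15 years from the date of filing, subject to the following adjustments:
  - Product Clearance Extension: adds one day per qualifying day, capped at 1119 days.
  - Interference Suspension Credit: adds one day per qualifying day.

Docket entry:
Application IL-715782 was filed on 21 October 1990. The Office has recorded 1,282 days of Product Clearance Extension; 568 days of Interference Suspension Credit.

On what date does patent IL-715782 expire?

Base term: filing date + 15 years → 21 October 2005.
Product Clearance Extension: 1282 days claimed exceeds the 1119-day cap, so +1119 days → 13 November 2008.
Interference Suspension Credit: +568 days → 4 June 2010.

June 4, 2010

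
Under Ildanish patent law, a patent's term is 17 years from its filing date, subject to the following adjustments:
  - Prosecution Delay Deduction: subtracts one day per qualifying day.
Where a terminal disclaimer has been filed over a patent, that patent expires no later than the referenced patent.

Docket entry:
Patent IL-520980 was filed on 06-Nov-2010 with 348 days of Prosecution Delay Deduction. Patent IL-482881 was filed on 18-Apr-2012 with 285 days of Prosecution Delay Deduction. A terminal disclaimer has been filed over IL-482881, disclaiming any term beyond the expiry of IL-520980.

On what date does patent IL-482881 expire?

Natural term of IL-482881:
  Base: filing + 17 years → 18 April 2029.
  Prosecution Delay Deduction: −285 days → 7 July 2028.
Expiry of referenced patent IL-520980:
  Base: filing + 17 years → 6 November 2027.
  Prosecution Delay Deduction: −348 days → 23 November 2026.
Terminal disclaimer: IL-482881 expires on the earlier of 7 July 2028 and 23 November 2026.

2026-11-23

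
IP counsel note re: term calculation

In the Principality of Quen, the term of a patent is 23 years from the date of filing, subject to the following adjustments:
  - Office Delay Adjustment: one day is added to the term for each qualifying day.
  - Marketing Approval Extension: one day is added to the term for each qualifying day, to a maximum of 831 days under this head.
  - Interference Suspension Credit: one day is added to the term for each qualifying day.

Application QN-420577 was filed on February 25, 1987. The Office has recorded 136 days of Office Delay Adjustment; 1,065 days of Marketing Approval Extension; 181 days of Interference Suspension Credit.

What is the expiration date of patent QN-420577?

April 18, 2013

Base term: filing date + 23 years → 25 February 2010.
Office Delay Adjustment: +136 days → 11 July 2010.
Marketing Approval Extension: 1065 days claimed exceeds the 831-day cap, so +831 days → 19 October 2012.
Interference Suspension Credit: +181 days → 18 April 2013.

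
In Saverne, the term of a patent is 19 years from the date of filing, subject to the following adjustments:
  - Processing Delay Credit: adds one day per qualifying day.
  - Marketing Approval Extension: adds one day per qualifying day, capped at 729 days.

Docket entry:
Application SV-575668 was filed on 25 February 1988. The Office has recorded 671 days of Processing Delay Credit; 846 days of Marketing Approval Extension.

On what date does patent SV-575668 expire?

2010-12-26

Base term: filing date + 19 years → 25 February 2007.
Processing Delay Credit: +671 days → 27 December 2008.
Marketing Approval Extension: 846 days claimed exceeds the 729-day cap, so +729 days → 26 December 2010.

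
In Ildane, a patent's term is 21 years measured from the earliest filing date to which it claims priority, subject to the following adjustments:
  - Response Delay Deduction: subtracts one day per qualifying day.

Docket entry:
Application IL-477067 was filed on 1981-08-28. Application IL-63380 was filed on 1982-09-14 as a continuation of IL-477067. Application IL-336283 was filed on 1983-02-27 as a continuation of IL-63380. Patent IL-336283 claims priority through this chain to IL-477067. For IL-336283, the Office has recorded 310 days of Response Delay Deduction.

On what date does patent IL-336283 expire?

2001-10-22

Earliest priority filing: 28 August 1981.
Base term: 28 August 1981 + 21 years → 28 August 2002.
Response Delay Deduction: −310 days → 22 October 2001.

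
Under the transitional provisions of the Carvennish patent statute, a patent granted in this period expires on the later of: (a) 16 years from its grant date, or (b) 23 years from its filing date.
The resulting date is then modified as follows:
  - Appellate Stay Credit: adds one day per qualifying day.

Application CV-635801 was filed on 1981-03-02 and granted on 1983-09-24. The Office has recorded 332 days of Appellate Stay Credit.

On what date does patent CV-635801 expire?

(a) grant + 16 years → 24 September 1999.
(b) filing + 23 years → 2 March 2004.
Later of the two: 2 March 2004.
Appellate Stay Credit: +332 days → 28 January 2005.

2005-01-28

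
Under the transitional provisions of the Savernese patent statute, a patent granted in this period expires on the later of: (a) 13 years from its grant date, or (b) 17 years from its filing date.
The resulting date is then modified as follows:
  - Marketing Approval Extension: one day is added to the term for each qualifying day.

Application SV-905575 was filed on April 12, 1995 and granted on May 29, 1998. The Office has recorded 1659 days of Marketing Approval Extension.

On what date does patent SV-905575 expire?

(a) grant + 13 years → 29 May 2011.
(b) filing + 17 years → 12 April 2012.
Later of the two: 12 April 2012.
Marketing Approval Extension: +1659 days → 27 October 2016.

2016-10-27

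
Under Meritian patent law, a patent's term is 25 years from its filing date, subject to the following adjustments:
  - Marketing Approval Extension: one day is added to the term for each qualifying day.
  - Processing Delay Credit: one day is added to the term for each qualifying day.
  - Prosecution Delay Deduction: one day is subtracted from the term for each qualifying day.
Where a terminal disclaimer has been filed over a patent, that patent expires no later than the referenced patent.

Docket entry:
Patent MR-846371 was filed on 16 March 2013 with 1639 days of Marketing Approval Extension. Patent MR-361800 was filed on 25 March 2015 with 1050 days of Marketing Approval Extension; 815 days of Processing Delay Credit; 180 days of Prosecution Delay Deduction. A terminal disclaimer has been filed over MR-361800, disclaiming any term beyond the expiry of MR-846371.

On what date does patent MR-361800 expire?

Natural term of MR-361800:
  Base: filing + 25 years → 25 March 2040.
  Marketing Approval Extension: +1050 days → 8 February 2043.
  Processing Delay Credit: +815 days → 3 May 2045.
  Prosecution Delay Deduction: −180 days → 4 November 2044.
Expiry of referenced patent MR-846371:
  Base: filing + 25 years → 16 March 2038.
  Marketing Approval Extension: +1639 days → 10 September 2042.
Terminal disclaimer: MR-361800 expires on the earlier of 4 November 2044 and 10 September 2042.

September 10, 2042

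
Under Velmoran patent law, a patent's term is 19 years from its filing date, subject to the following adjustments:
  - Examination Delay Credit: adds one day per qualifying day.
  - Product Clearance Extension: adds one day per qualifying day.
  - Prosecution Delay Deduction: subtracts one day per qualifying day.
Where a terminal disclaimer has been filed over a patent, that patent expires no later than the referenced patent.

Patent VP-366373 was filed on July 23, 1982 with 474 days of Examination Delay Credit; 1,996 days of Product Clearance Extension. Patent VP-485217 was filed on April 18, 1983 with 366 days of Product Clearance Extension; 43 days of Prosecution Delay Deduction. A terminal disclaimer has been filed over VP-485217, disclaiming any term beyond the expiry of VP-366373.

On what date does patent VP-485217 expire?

Natural term of VP-485217:
  Base: filing + 19 years → 18 April 2002.
  Product Clearance Extension: +366 days → 19 April 2003.
  Prosecution Delay Deduction: −43 days → 7 March 2003.
Expiry of referenced patent VP-366373:
  Base: filing + 19 years → 23 July 2001.
  Examination Delay Credit: +474 days → 9 November 2002.
  Product Clearance Extension: +1996 days → 27 April 2008.
Terminal disclaimer: VP-485217 expires on the earlier of 7 March 2003 and 27 April 2008.

March 7, 2003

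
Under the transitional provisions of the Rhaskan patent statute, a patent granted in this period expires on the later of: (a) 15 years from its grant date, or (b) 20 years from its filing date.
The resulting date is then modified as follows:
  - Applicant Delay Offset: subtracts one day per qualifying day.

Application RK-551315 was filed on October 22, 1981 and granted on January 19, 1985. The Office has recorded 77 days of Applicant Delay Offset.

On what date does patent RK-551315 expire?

2001-08-06

(a) grant + 15 years → 19 January 2000.
(b) filing + 20 years → 22 October 2001.
Later of the two: 22 October 2001.
Applicant Delay Offset: −77 days → 6 August 2001.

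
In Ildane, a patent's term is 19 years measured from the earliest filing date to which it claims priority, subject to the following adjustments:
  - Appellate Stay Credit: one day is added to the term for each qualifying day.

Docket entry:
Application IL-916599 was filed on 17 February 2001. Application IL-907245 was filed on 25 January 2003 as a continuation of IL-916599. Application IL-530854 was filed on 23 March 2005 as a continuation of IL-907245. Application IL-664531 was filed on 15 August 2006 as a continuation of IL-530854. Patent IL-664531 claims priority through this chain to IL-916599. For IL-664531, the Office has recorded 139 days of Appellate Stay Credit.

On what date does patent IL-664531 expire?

2020-07-05

Earliest priority filing: 17 February 2001.
Base term: 17 February 2001 + 19 years → 17 February 2020.
Appellate Stay Credit: +139 days → 5 July 2020.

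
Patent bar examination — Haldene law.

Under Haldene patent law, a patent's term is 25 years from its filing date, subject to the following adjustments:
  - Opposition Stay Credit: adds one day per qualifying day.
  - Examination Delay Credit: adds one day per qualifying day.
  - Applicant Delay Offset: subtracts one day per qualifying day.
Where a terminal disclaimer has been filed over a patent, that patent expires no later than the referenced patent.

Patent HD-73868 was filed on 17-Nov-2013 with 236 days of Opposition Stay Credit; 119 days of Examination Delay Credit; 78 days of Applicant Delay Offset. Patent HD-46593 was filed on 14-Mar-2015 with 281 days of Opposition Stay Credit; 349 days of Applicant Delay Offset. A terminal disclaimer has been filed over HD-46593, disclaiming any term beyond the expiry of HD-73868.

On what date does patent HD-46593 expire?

Natural term of HD-46593:
  Base: filing + 25 years → 14 March 2040.
  Opposition Stay Credit: +281 days → 20 December 2040.
  Applicant Delay Offset: −349 days → 6 January 2040.
Expiry of referenced patent HD-73868:
  Base: filing + 25 years → 17 November 2038.
  Opposition Stay Credit: +236 days → 11 July 2039.
  Examination Delay Credit: +119 days → 7 November 2039.
  Applicant Delay Offset: −78 days → 21 August 2039.
Terminal disclaimer: HD-46593 expires on the earlier of 6 January 2040 and 21 August 2039.

August 21, 2039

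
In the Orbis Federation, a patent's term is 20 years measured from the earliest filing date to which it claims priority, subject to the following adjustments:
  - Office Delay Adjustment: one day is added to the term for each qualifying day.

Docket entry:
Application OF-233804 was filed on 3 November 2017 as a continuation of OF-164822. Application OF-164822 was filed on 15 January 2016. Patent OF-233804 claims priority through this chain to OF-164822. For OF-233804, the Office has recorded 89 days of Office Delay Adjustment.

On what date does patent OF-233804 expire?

Earliest priority filing: 15 January 2016.
Base term: 15 January 2016 + 20 years → 15 January 2036.
Office Delay Adjustment: +89 days → 13 April 2036.

2036-04-13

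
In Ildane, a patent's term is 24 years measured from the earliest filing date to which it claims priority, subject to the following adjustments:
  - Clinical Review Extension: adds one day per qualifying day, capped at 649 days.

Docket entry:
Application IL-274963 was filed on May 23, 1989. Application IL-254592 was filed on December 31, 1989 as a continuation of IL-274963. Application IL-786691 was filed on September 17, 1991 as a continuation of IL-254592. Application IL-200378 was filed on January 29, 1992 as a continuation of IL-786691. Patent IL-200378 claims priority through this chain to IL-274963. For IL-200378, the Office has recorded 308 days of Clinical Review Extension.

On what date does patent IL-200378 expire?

Earliest priority filing: 23 May 1989.
Base term: 23 May 1989 + 24 years → 23 May 2013.
Clinical Review Extension: 308 days (within the 649-day cap) → +308 days → 27 March 2014.

March 27, 2014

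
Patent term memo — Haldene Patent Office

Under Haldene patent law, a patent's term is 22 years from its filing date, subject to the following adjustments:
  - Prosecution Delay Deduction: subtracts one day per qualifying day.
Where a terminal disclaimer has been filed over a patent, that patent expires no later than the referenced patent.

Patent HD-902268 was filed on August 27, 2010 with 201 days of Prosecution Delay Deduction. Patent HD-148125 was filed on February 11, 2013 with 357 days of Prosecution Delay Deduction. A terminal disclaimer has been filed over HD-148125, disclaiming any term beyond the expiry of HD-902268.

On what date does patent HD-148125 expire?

Natural term of HD-148125:
  Base: filing + 22 years → 11 February 2035.
  Prosecution Delay Deduction: −357 days → 19 February 2034.
Expiry of referenced patent HD-902268:
  Base: filing + 22 years → 27 August 2032.
  Prosecution Delay Deduction: −201 days → 8 February 2032.
Terminal disclaimer: HD-148125 expires on the earlier of 19 February 2034 and 8 February 2032.

2032-02-08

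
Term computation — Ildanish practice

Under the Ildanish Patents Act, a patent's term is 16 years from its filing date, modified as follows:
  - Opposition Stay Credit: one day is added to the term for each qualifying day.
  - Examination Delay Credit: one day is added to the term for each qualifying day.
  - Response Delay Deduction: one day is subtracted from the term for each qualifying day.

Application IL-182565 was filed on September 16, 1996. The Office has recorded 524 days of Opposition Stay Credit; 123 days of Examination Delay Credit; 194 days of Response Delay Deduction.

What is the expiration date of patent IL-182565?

Base term: filing date + 16 years → 16 September 2012.
Opposition Stay Credit: +524 days → 22 February 2014.
Examination Delay Credit: +123 days → 25 June 2014.
Response Delay Deduction: −194 days → 13 December 2013.

2013-12-13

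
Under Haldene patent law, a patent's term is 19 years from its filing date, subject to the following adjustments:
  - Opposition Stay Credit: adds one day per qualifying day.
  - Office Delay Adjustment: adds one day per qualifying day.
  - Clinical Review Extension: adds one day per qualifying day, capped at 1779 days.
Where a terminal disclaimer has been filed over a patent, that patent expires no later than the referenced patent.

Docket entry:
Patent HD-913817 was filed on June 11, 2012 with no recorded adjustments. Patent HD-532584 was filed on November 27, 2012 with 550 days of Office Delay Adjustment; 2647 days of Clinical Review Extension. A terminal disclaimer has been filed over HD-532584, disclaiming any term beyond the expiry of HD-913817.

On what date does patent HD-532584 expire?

2031-06-11

Natural term of HD-532584:
  Base: filing + 19 years → 27 November 2031.
  Office Delay Adjustment: +550 days → 30 May 2033.
  Clinical Review Extension: 2647 days claimed exceeds the 1779-day cap, so +1779 days → 13 April 2038.
Expiry of referenced patent HD-913817:
  Base: filing + 19 years → 11 June 2031.
Terminal disclaimer: HD-532584 expires on the earlier of 13 April 2038 and 11 June 2031.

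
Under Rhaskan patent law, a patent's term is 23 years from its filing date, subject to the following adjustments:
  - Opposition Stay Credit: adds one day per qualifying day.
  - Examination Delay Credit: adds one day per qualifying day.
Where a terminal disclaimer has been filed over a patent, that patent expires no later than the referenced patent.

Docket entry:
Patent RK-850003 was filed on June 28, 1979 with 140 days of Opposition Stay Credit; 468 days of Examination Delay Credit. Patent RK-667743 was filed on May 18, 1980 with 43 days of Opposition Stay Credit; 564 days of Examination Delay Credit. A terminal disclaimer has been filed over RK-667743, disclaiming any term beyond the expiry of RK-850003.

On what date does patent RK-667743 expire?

2004-02-26

Natural term of RK-667743:
  Base: filing + 23 years → 18 May 2003.
  Opposition Stay Credit: +43 days → 30 June 2003.
  Examination Delay Credit: +564 days → 14 January 2005.
Expiry of referenced patent RK-850003:
  Base: filing + 23 years → 28 June 2002.
  Opposition Stay Credit: +140 days → 15 November 2002.
  Examination Delay Credit: +468 days → 26 February 2004.
Terminal disclaimer: RK-667743 expires on the earlier of 14 January 2005 and 26 February 2004.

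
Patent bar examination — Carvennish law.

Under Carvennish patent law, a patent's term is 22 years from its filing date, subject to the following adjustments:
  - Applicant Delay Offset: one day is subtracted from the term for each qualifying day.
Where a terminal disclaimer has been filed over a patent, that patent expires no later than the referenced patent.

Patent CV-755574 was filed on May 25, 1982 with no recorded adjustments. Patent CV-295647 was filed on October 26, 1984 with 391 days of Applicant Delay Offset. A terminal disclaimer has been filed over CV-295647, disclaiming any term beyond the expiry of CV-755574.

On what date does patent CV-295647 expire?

Natural term of CV-295647:
  Base: filing + 22 years → 26 October 2006.
  Applicant Delay Offset: −391 days → 30 September 2005.
Expiry of referenced patent CV-755574:
  Base: filing + 22 years → 25 May 2004.
Terminal disclaimer: CV-295647 expires on the earlier of 30 September 2005 and 25 May 2004.

2004-05-25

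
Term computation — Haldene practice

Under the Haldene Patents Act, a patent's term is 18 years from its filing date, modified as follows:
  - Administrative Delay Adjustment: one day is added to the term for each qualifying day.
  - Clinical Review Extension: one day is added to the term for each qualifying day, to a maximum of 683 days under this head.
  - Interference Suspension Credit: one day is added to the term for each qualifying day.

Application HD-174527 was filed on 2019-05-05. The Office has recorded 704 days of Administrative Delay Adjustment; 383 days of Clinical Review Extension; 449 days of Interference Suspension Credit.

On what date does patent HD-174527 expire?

2041-07-19

Base term: filing date + 18 years → 5 May 2037.
Administrative Delay Adjustment: +704 days → 9 April 2039.
Clinical Review Extension: 383 days (within the 683-day cap) → +383 days → 26 April 2040.
Interference Suspension Credit: +449 days → 19 July 2041.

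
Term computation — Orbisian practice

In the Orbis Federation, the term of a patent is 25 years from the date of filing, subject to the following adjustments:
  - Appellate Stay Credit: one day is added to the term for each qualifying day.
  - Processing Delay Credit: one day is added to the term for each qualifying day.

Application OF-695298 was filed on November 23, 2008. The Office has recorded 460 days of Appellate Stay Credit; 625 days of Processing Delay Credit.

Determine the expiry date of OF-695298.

Base term: filing date + 25 years → 23 November 2033.
Appellate Stay Credit: +460 days → 26 February 2035.
Processing Delay Credit: +625 days → 12 November 2036.

November 12, 2036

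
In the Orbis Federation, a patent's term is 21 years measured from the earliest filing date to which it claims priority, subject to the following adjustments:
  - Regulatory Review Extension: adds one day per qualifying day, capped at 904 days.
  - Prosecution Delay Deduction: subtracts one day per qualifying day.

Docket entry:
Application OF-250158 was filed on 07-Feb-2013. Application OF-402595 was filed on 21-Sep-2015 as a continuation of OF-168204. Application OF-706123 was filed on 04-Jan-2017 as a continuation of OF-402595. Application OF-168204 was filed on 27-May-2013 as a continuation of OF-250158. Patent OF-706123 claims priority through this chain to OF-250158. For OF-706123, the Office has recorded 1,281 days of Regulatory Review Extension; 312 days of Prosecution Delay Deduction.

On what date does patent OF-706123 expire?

2035-09-22

Earliest priority filing: 7 February 2013.
Base term: 7 February 2013 + 21 years → 7 February 2034.
Regulatory Review Extension: 1281 days claimed exceeds the 904-day cap, so +904 days → 30 July 2036.
Prosecution Delay Deduction: −312 days → 22 September 2035.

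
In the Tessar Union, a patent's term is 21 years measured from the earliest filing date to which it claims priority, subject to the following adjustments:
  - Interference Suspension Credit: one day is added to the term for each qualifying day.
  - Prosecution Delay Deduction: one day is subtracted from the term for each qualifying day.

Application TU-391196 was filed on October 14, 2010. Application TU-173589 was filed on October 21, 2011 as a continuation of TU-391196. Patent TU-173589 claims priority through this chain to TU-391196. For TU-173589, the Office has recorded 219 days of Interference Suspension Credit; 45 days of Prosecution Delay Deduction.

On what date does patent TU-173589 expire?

Earliest priority filing: 14 October 2010.
Base term: 14 October 2010 + 21 years → 14 October 2031.
Interference Suspension Credit: +219 days → 20 May 2032.
Prosecution Delay Deduction: −45 days → 5 April 2032.

April 5, 2032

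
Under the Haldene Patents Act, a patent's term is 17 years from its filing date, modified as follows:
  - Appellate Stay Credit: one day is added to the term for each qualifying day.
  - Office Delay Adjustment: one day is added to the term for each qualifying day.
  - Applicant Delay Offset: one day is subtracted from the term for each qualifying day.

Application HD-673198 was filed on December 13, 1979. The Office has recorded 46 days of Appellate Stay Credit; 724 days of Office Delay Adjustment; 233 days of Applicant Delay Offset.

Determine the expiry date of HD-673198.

Base term: filing date + 17 years → 13 December 1996.
Appellate Stay Credit: +46 days → 28 January 1997.
Office Delay Adjustment: +724 days → 22 January 1999.
Applicant Delay Offset: −233 days → 3 June 1998.

June 3, 1998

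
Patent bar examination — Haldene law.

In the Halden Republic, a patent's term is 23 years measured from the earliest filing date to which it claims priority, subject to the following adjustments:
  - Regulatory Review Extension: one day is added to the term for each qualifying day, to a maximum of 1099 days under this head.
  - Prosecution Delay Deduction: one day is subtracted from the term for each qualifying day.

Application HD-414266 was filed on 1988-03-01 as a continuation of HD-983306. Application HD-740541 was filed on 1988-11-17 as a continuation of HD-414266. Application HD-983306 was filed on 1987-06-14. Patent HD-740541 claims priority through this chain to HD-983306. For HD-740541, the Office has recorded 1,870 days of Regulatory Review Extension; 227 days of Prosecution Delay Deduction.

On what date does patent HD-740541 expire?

November 2, 2012

Earliest priority filing: 14 June 1987.
Base term: 14 June 1987 + 23 years → 14 June 2010.
Regulatory Review Extension: 1870 days claimed exceeds the 1099-day cap, so +1099 days → 17 June 2013.
Prosecution Delay Deduction: −227 days → 2 November 2012.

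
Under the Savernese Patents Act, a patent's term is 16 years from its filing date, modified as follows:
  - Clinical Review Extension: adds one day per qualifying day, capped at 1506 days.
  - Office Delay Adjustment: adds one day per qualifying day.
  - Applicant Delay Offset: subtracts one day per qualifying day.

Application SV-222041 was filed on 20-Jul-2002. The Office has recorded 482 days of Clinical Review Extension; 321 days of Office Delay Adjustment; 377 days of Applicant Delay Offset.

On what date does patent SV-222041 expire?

2019-09-19

Base term: filing date + 16 years → 20 July 2018.
Clinical Review Extension: 482 days (within the 1506-day cap) → +482 days → 14 November 2019.
Office Delay Adjustment: +321 days → 30 September 2020.
Applicant Delay Offset: −377 days → 19 September 2019.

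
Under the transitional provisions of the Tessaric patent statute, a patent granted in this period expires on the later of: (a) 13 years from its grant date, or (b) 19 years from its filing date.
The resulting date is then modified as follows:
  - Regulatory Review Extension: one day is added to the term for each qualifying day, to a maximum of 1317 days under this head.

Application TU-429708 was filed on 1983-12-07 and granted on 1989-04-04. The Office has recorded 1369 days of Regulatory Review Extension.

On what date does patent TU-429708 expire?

July 16, 2006

(a) grant + 13 years → 4 April 2002.
(b) filing + 19 years → 7 December 2002.
Later of the two: 7 December 2002.
Regulatory Review Extension: 1369 days claimed exceeds the 1317-day cap, so +1317 days → 16 July 2006.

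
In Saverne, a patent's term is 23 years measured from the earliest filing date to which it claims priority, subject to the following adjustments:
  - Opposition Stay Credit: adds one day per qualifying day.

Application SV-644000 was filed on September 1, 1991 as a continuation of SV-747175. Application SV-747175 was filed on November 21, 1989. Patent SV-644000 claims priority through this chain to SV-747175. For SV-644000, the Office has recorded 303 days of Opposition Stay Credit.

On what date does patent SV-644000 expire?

September 20, 2013

Earliest priority filing: 21 November 1989.
Base term: 21 November 1989 + 23 years → 21 November 2012.
Opposition Stay Credit: +303 days → 20 September 2013.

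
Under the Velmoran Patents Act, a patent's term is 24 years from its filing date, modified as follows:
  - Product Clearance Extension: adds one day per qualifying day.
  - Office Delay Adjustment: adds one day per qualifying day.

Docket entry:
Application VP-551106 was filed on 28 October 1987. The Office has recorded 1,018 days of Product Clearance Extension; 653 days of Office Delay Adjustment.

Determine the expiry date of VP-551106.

May 25, 2016

Base term: filing date + 24 years → 28 October 2011.
Product Clearance Extension: +1018 days → 11 August 2014.
Office Delay Adjustment: +653 days → 25 May 2016.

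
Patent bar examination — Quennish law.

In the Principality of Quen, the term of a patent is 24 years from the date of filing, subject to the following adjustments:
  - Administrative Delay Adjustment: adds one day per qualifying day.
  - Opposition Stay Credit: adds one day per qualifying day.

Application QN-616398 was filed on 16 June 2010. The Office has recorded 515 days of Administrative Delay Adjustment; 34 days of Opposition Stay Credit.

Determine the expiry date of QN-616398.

December 17, 2035

Base term: filing date + 24 years → 16 June 2034.
Administrative Delay Adjustment: +515 days → 13 November 2035.
Opposition Stay Credit: +34 days → 17 December 2035.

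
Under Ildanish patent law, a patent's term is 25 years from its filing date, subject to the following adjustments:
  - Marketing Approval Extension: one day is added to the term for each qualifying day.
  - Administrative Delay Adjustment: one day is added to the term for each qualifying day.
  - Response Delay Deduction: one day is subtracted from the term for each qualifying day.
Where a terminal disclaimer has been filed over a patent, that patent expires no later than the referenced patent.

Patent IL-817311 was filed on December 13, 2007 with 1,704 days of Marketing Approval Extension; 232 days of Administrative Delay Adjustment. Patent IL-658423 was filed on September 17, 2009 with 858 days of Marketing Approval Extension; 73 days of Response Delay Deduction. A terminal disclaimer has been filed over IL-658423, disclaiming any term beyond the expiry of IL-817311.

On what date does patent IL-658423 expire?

November 10, 2036

Natural term of IL-658423:
  Base: filing + 25 years → 17 September 2034.
  Marketing Approval Extension: +858 days → 22 January 2037.
  Response Delay Deduction: −73 days → 10 November 2036.
Expiry of referenced patent IL-817311:
  Base: filing + 25 years → 13 December 2032.
  Marketing Approval Extension: +1704 days → 13 August 2037.
  Administrative Delay Adjustment: +232 days → 2 April 2038.
Terminal disclaimer: IL-658423 expires on the earlier of 10 November 2036 and 2 April 2038.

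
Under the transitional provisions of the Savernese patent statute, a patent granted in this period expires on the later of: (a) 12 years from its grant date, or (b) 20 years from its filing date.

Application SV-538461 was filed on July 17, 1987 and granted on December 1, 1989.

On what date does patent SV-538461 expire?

(a) grant + 12 years → 1 December 2001.
(b) filing + 20 years → 17 July 2007.
Later of the two: 17 July 2007.

2007-07-17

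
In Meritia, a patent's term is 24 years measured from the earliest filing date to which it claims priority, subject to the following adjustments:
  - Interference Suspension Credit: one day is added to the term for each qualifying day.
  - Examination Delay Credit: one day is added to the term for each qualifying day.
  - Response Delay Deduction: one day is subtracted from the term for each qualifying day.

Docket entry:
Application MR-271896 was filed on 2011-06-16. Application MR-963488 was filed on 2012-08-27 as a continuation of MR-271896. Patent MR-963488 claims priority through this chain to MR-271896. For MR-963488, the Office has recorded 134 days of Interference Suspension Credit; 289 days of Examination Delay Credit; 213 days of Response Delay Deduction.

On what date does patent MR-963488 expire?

2036-01-12

Earliest priority filing: 16 June 2011.
Base term: 16 June 2011 + 24 years → 16 June 2035.
Interference Suspension Credit: +134 days → 28 October 2035.
Examination Delay Credit: +289 days → 12 August 2036.
Response Delay Deduction: −213 days → 12 January 2036.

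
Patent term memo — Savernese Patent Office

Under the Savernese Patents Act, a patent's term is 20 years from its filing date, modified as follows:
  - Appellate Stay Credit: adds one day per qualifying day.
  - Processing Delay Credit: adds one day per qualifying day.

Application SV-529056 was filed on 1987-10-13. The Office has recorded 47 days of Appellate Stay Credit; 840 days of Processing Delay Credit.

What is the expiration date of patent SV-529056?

March 18, 2010

Base term: filing date + 20 years → 13 October 2007.
Appellate Stay Credit: +47 days → 29 November 2007.
Processing Delay Credit: +840 days → 18 March 2010.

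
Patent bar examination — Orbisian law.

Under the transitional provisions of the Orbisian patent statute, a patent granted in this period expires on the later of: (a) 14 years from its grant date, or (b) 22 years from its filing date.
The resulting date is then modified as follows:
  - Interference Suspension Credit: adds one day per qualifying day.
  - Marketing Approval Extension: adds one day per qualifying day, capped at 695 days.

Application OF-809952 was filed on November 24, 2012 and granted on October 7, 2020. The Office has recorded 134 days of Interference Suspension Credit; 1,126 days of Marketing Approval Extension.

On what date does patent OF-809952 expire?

2037-03-02

(a) grant + 14 years → 7 October 2034.
(b) filing + 22 years → 24 November 2034.
Later of the two: 24 November 2034.
Interference Suspension Credit: +134 days → 7 April 2035.
Marketing Approval Extension: 1126 days claimed exceeds the 695-day cap, so +695 days → 2 March 2037.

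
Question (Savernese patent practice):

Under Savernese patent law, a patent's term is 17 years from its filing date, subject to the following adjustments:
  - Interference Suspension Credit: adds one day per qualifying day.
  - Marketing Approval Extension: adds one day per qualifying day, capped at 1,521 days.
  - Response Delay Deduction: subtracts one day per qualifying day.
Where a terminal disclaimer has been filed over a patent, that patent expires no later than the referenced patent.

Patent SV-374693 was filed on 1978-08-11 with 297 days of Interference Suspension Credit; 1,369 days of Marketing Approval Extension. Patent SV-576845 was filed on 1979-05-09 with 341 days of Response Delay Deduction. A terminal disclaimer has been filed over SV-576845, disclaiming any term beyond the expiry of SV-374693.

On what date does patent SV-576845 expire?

Natural term of SV-576845:
  Base: filing + 17 years → 9 May 1996.
  Response Delay Deduction: −341 days → 3 June 1995.
Expiry of referenced patent SV-374693:
  Base: filing + 17 years → 11 August 1995.
  Interference Suspension Credit: +297 days → 3 June 1996.
  Marketing Approval Extension: 1369 days (within the 1521-day cap) → +1369 days → 3 March 2000.
Terminal disclaimer: SV-576845 expires on the earlier of 3 June 1995 and 3 March 2000.

June 3, 1995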